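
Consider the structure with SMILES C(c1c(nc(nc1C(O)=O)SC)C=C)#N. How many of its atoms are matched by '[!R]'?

9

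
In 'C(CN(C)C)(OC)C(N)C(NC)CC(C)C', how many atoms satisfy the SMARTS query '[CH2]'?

2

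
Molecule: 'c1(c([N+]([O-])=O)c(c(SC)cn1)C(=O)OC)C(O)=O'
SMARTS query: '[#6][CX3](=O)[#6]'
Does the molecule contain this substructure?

No

The pattern [#6][CX3](=O)[#6] describes a carbonyl carbon (no H) flanked by two carbons — a ketone.
The closest candidate here is a carboxylic acid group (-C(=O)OH), but one neighbour of the carbonyl carbon is O, not C. No other fragment satisfies the full query, so there is no match.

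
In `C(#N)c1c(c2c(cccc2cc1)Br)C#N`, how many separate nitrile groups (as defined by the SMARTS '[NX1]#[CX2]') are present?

2

[NX1]#[CX2] is the SMARTS for a nitrile: a nitrogen triple-bonded to a two-connected carbon.
The molecule carries 2 separate instances of a nitrile (-C#N) meeting every constraint; each maps to a distinct set of atoms, giving 2 matches.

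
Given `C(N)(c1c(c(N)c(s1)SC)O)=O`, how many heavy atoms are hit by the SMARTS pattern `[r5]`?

The query [r5] means: r5 matches atoms in a five-membered ring.
Check the 12 heavy atoms by environment: 1× s (aromatic, in 5-ring) → match; 4× c (aromatic, in 5-ring) → match; 2× C (acyclic) → no; 2× O (acyclic) → no; 2× N (acyclic) → no; 1× S (acyclic) → no.
Summing the matching environments: 1 + 4 = 5 matching atoms.

5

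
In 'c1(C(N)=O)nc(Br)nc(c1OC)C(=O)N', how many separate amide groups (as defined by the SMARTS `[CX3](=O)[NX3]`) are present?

2

[CX3](=O)[NX3] is the SMARTS for an amide: a carbonyl carbon bonded to a trivalent nitrogen.
The molecule carries 2 separate instances of a primary amide (-C(=O)NH2) meeting every constraint; each maps to a distinct set of atoms, giving 2 matches.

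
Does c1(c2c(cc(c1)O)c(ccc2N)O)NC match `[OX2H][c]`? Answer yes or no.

Yes

The pattern [OX2H][c] describes a hydroxyl oxygen attached to an aromatic carbon — a phenol.
The molecule carries a hydroxyl group (-OH), whose atoms satisfy every constraint of the query, so the pattern matches.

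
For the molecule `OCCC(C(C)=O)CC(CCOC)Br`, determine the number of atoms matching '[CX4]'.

9

The query [CX4] means: C with X4: aliphatic carbon with exactly 4 total connections (bonds + H).
Check the 14 heavy atoms by environment: 9× C (X4) → match; 1× Br (X1) → no; 2× O (X2) → no; 1× C (X3) → no; 1× O (X1) → no.
That gives 9 matching atoms.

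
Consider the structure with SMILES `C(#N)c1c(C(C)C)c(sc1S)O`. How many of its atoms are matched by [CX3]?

0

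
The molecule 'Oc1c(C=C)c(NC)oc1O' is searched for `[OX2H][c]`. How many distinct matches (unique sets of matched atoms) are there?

2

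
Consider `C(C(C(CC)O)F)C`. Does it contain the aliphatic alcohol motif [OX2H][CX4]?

Yes

The pattern [OX2H][CX4] describes a hydroxyl oxygen bound to an sp3 (X4) carbon — an aliphatic alcohol.
The molecule carries a hydroxyl group (-OH), whose atoms satisfy every constraint of the query, so the pattern matches.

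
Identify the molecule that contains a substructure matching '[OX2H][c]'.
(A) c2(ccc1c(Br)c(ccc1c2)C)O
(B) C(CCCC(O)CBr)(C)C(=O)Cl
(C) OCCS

A

[OX2H][c] describes a hydroxyl oxygen attached to an aromatic carbon (a phenol).
(A) contains a hydroxyl group (-OH), which satisfies every atom and bond constraint.
(B) has a hydroxyl group (-OH) but the -OH is on an aliphatic carbon, not an aromatic c.
(C) has a hydroxyl group (-OH) but the -OH is on an aliphatic carbon, not an aromatic c.
So the answer is (A).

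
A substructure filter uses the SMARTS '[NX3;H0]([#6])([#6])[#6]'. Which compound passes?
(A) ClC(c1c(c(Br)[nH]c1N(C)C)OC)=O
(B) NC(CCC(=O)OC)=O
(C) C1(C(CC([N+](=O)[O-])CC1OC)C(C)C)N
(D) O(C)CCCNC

A

[NX3;H0]([#6])([#6])[#6] describes a trivalent nitrogen with no H, bonded to three carbons (a tertiary amine).
(A) contains a dimethylamino group (-N(CH3)2), which satisfies every atom and bond constraint.
(B) has a primary amide (-C(=O)NH2) but the amide nitrogen has H2 and only one carbon neighbour.
(C) has a primary amino group (-NH2) but the nitrogen has H2, not H0 with three carbons.
(D) has an N-methylamino group (-NHCH3) but the nitrogen still has one H (H1), not H0.
So the answer is (A).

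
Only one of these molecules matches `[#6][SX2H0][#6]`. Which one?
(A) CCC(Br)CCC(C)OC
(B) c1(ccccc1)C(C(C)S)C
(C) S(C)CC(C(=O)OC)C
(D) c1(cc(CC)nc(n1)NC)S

C

[#6][SX2H0][#6] describes an aliphatic sulfur bridging two carbons with no H on the sulfur (a thioether).
(A) has a methoxy ether (-OCH3) but the bridging atom is O, not S.
(B) has a thiol (-SH) but the sulfur has H1, not H0 bridging two carbons.
(C) contains a methylthio ether (-SCH3), which satisfies every atom and bond constraint.
(D) has a thiol (-SH) but the sulfur has H1, not H0 bridging two carbons.
So the answer is (C).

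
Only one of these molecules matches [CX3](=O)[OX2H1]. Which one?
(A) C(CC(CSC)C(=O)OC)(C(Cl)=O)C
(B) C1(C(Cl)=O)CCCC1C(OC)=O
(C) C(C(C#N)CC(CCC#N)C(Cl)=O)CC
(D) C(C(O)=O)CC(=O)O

D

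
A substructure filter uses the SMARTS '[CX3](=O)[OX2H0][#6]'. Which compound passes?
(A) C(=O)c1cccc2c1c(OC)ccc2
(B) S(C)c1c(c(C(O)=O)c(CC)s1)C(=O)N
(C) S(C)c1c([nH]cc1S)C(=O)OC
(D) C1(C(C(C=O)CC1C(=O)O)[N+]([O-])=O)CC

[CX3](=O)[OX2H0][#6] describes a carbonyl carbon bonded to an oxygen that is itself bonded to carbon (no H on that O) (an ester).
(A) has a methoxy ether (-OCH3) but the ether oxygen is not adjacent to a C=O carbon.
(B) has a carboxylic acid group (-C(=O)OH) but the singly-bonded O carries H (OX2H1, not H0).
(C) contains a methyl-ester group (-C(=O)OCH3), which satisfies every atom and bond constraint.
(D) has a carboxylic acid group (-C(=O)OH) but the singly-bonded O carries H (OX2H1, not H0).
So the answer is (C).

C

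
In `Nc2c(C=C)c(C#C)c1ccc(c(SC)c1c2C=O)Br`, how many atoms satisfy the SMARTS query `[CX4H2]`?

Check the 20 heavy atoms by environment: 8× c (aromatic, H0, X3) → no; 2× c (aromatic, H1, X3) → no; 2× C (H1, X3) → no; 1× O (H0, X1) → no; 1× Br (H0, X1) → no; 1× S (H0, X2) → no; 1× C (H3, X4) → no; 1× N (H2, X3) → no; 1× C (H0, X2) → no; 1× C (H1, X2) → no; 1× C (H2, X3) → no.
No environment satisfies the query, so 0 matching atoms.

0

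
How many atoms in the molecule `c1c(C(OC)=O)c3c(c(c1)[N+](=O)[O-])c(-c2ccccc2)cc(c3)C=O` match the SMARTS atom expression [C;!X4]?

The query [C;!X4] means: aliphatic carbon that does not have four total connections.
Check the 25 heavy atoms by environment: 16× c (aromatic, X3) → no; 2× C (X3) → match; 3× O (X1) → no; 1× N (charge +1, X3) → no; 1× O (charge -1, X1) → no; 1× O (X2) → no; 1× C (X4) → no.
That gives 2 matching atoms.

2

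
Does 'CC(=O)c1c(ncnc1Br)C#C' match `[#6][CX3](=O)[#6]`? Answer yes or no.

Yes

The pattern [#6][CX3](=O)[#6] describes a carbonyl carbon (no H) flanked by two carbons — a ketone.
The molecule carries an acetyl/ketone group (-C(=O)CH3), whose atoms satisfy every constraint of the query, so the pattern matches.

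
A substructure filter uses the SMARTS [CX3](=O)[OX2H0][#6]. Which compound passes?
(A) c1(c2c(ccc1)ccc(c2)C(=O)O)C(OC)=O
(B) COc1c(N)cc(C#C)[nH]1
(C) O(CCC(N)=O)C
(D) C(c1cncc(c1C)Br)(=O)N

[CX3](=O)[OX2H0][#6] describes a carbonyl carbon bonded to an oxygen that is itself bonded to carbon (no H on that O) (an ester).
(A) contains a methyl-ester group (-C(=O)OCH3), which satisfies every atom and bond constraint.
(B) has a methoxy ether (-OCH3) but the ether oxygen is not adjacent to a C=O carbon.
(C) has a methoxy ether (-OCH3) but the ether oxygen is not adjacent to a C=O carbon.
(D) has a primary amide (-C(=O)NH2) but the carbonyl is bonded to N, not to an O-C linkage.
So the answer is (A).

A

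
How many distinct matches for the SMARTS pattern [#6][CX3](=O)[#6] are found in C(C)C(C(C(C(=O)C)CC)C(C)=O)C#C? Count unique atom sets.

2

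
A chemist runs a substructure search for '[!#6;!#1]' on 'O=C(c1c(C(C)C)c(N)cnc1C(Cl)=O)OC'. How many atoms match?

The query [!#6;!#1] means: not carbon and not hydrogen — any heteroatom.
Check the 17 heavy atoms by environment: 1× n (aromatic) → match; 5× c (aromatic) → no; 6× C → no; 3× O → match; 1× Cl → match; 1× N → match.
Summing the matching environments: 1 + 3 + 1 + 1 = 6 matching atoms.

6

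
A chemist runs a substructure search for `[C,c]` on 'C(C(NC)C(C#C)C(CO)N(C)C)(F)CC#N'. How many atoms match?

Check the 17 heavy atoms by environment: 12× C → match; 3× N → no; 1× F → no; 1× O → no.
That gives 12 matching atoms.

12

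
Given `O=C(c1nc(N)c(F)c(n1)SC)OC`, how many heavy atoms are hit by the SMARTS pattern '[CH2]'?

0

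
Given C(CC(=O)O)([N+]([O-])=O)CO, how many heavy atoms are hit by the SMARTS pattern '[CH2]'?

The query [CH2] means: aliphatic carbon with exactly two hydrogens.
Check the 10 heavy atoms by environment: 2× C (H2) → match; 1× C (H1) → no; 1× C (H0) → no; 2× O (H0) → no; 2× O (H1) → no; 1× N (charge +1, H0) → no; 1× O (charge -1, H0) → no.
That gives 2 matching atoms.

2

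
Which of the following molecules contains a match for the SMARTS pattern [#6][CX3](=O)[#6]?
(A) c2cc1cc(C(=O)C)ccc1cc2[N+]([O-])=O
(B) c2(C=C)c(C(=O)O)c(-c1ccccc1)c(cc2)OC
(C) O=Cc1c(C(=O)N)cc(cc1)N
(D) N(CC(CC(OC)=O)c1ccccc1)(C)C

A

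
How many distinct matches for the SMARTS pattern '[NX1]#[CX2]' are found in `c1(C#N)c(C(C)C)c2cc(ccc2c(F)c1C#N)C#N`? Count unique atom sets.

[NX1]#[CX2] is the SMARTS for a nitrile: a nitrogen triple-bonded to a two-connected carbon.
The molecule carries 3 separate instances of a nitrile (-C#N) meeting every constraint; each maps to a distinct set of atoms, giving 3 matches.

3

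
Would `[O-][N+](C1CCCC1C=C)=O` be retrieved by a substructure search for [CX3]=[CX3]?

Yes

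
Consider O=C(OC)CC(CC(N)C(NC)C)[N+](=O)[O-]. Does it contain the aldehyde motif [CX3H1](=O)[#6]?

No

The pattern [CX3H1](=O)[#6] describes an sp2 carbon with one H, double-bonded to O and single-bonded to carbon — an aldehyde.
The closest candidate here is a methyl-ester group (-C(=O)OCH3), but the carbonyl carbon has H0, not H1. No other fragment satisfies the full query, so there is no match.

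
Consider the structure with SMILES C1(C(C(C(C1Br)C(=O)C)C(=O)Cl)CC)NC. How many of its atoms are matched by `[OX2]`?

Check the 16 heavy atoms by environment: 9× C (X4) → no; 2× C (X3) → no; 2× O (X1) → no; 1× Cl (X1) → no; 1× N (X3) → no; 1× Br (X1) → no.
No environment satisfies the query, so 0 matching atoms.

0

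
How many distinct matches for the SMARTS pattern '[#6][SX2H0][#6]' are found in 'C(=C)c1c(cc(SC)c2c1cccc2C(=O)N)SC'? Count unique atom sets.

[#6][SX2H0][#6] is the SMARTS for a thioether: an aliphatic sulfur bridging two carbons with no H on the sulfur.
The molecule carries 2 separate instances of a methylthio ether (-SCH3) meeting every constraint; each maps to a distinct set of atoms, giving 2 matches.

2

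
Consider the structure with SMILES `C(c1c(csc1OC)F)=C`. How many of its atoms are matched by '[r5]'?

The query [r5] means: r5 matches atoms in a five-membered ring.
Check the 10 heavy atoms by environment: 1× s (aromatic, in 5-ring) → match; 4× c (aromatic, in 5-ring) → match; 1× O (acyclic) → no; 3× C (acyclic) → no; 1× F (acyclic) → no.
Summing the matching environments: 1 + 4 = 5 matching atoms.

5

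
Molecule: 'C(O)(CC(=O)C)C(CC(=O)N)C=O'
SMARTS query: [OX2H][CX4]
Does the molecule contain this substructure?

Yes

The pattern [OX2H][CX4] describes a hydroxyl oxygen bound to an sp3 (X4) carbon — an aliphatic alcohol.
The molecule carries a hydroxyl group (-OH), whose atoms satisfy every constraint of the query, so the pattern matches.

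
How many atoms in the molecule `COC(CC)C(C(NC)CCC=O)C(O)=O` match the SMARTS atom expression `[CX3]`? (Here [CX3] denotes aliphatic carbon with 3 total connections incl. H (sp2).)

2

The query [CX3] means: C with X3: aliphatic carbon with exactly 3 total connections.
Check the 16 heavy atoms by environment: 9× C (X4) → no; 2× C (X3) → match; 2× O (X1) → no; 2× O (X2) → no; 1× N (X3) → no.
That gives 2 matching atoms.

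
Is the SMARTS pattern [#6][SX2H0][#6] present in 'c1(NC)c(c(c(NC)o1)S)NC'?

The pattern [#6][SX2H0][#6] describes an aliphatic sulfur bridging two carbons with no H on the sulfur — a thioether.
The closest candidate here is a thiol (-SH), but the sulfur has H1, not H0 bridging two carbons. No other fragment satisfies the full query, so there is no match.

No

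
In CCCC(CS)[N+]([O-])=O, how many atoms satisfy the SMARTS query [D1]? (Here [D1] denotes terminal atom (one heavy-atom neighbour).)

4

Check the 9 heavy atoms by environment: 3× C (D2) → no; 1× C (D3) → no; 1× N (charge +1, D3) → no; 1× O (charge -1, D1) → match; 1× O (D1) → match; 1× C (D1) → match; 1× S (D1) → match.
Summing the matching environments: 1 + 1 + 1 + 1 = 4 matching atoms.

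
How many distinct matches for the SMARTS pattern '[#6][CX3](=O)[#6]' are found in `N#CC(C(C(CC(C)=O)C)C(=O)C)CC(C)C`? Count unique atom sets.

2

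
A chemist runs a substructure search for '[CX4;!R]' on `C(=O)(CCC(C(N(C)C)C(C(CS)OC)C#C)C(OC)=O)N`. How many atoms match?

11

Check the 22 heavy atoms by environment: 11× C (X4, acyclic) → match; 2× O (X2, acyclic) → no; 2× C (X3, acyclic) → no; 2× O (X1, acyclic) → no; 1× S (X2, acyclic) → no; 2× N (X3, acyclic) → no; 2× C (X2, acyclic) → no.
That gives 11 matching atoms.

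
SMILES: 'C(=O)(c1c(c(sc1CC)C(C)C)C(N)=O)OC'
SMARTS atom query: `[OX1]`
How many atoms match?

2

The query [OX1] means: aliphatic oxygen with one total connection — typically a carbonyl =O or an oxide.
Check the 17 heavy atoms by environment: 1× s (aromatic, X2) → no; 4× c (aromatic, X3) → no; 2× C (X3) → no; 2× O (X1) → match; 1× O (X2) → no; 6× C (X4) → no; 1× N (X3) → no.
That gives 2 matching atoms.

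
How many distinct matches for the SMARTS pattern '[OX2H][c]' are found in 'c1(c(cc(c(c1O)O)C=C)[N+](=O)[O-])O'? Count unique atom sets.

3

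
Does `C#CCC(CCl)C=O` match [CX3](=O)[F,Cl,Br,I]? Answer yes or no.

The pattern [CX3](=O)[F,Cl,Br,I] describes a carbonyl carbon bonded to a halogen — an acyl halide.
The closest candidate here is a chloro substituent, but the Cl is not on a carbonyl carbon. No other fragment satisfies the full query, so there is no match.

No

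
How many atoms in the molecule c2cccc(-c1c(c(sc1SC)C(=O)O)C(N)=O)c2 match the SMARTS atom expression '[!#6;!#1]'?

6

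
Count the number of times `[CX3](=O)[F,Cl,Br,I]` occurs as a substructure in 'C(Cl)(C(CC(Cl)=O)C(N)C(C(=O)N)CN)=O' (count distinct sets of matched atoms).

2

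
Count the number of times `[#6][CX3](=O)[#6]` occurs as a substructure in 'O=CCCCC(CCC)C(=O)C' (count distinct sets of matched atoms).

[#6][CX3](=O)[#6] is the SMARTS for a ketone: a carbonyl carbon (no H) flanked by two carbons.
Exactly one fragment in the molecule meets all constraints, giving 1 match.

1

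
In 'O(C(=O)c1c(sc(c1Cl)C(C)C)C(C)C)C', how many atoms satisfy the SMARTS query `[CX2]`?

0

The query [CX2] means: C with X2: aliphatic carbon with exactly 2 total connections.
Check the 16 heavy atoms by environment: 1× s (aromatic, X2) → no; 4× c (aromatic, X3) → no; 7× C (X4) → no; 1× Cl (X1) → no; 1× C (X3) → no; 1× O (X1) → no; 1× O (X2) → no.
No environment satisfies the query, so 0 matching atoms.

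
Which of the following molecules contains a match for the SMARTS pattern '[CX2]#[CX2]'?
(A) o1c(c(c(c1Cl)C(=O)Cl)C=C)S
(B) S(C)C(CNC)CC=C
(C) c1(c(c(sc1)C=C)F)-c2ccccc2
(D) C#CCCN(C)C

[CX2]#[CX2] describes a carbon-carbon triple bond (an alkyne).
(A) has a vinyl group (-CH=CH2) but the C=C is a double bond; both carbons are CX3, not CX2.
(B) has a vinyl group (-CH=CH2) but the C=C is a double bond; both carbons are CX3, not CX2.
(C) has a vinyl group (-CH=CH2) but the C=C is a double bond; both carbons are CX3, not CX2.
(D) contains an ethynyl group (-C#CH), which satisfies every atom and bond constraint.
So the answer is (D).

D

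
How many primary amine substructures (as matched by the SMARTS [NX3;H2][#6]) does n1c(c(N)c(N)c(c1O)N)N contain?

[NX3;H2][#6] is the SMARTS for a primary amine: a trivalent nitrogen with two H attached to carbon.
The molecule carries 4 separate instances of a primary amino group (-NH2) meeting every constraint; each maps to a distinct set of atoms, giving 4 matches.

4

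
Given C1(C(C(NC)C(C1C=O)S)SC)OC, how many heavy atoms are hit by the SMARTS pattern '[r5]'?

The query [r5] means: r5 matches atoms in a five-membered ring.
Check the 14 heavy atoms by environment: 5× C (in 5-ring) → match; 1× N (acyclic) → no; 4× C (acyclic) → no; 2× S (acyclic) → no; 2× O (acyclic) → no.
That gives 5 matching atoms.

5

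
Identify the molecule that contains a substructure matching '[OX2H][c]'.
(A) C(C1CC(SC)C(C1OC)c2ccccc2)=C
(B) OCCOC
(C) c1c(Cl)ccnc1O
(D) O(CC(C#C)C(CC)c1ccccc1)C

C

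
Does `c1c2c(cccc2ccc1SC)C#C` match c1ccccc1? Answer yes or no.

The pattern c1ccccc1 describes six aromatic carbons in a ring — a benzene ring.
The required atom environment is present in the molecule, so the pattern matches.

Yes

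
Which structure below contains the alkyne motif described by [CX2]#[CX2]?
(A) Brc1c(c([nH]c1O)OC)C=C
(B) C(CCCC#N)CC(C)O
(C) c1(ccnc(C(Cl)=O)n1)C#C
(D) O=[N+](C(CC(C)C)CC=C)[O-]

[CX2]#[CX2] describes a carbon-carbon triple bond (an alkyne).
(A) has a vinyl group (-CH=CH2) but the C=C is a double bond; both carbons are CX3, not CX2.
(B) has a nitrile (-C#N) but the triple bond is C#N, not C#C.
(C) contains an ethynyl group (-C#CH), which satisfies every atom and bond constraint.
(D) has a vinyl group (-CH=CH2) but the C=C is a double bond; both carbons are CX3, not CX2.
So the answer is (C).

C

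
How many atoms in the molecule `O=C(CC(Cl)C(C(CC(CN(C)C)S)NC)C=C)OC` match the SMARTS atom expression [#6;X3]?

3

The query [#6;X3] means: any carbon (aromatic or not) with three total connections.
Check the 20 heavy atoms by environment: 11× C (X4) → no; 1× Cl (X1) → no; 3× C (X3) → match; 2× N (X3) → no; 1× O (X1) → no; 1× O (X2) → no; 1× S (X2) → no.
That gives 3 matching atoms.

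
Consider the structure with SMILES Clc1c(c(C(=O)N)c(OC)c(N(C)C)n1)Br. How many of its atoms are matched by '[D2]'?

Check the 16 heavy atoms by environment: 1× n (aromatic, D2) → match; 5× c (aromatic, D3) → no; 1× C (D3) → no; 1× O (D1) → no; 1× N (D1) → no; 1× Br (D1) → no; 1× O (D2) → match; 3× C (D1) → no; 1× N (D3) → no; 1× Cl (D1) → no.
Summing the matching environments: 1 + 1 = 2 matching atoms.

2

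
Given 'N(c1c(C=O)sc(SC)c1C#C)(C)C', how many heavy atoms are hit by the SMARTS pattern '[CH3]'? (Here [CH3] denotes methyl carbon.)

The query [CH3] means: aliphatic carbon with exactly three hydrogens.
Check the 14 heavy atoms by environment: 1× s (aromatic, H0) → no; 4× c (aromatic, H0) → no; 1× C (H0) → no; 2× C (H1) → no; 1× S (H0) → no; 3× C (H3) → match; 1× O (H0) → no; 1× N (H0) → no.
That gives 3 matching atoms.

3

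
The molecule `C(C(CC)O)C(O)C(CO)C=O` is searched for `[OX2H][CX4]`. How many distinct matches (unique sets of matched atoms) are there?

3

[OX2H][CX4] is the SMARTS for an aliphatic alcohol: a hydroxyl oxygen bound to an sp3 (X4) carbon.
The molecule carries 3 separate instances of a hydroxyl group (-OH) meeting every constraint; each maps to a distinct set of atoms, giving 3 matches.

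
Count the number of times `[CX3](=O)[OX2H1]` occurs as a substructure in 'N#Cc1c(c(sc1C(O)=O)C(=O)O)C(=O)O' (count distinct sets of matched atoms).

3

[CX3](=O)[OX2H1] is the SMARTS for a carboxylic acid: an sp2 carbon double-bonded to O and single-bonded to an -OH oxygen.
The molecule carries 3 separate instances of a carboxylic acid group (-C(=O)OH) meeting every constraint; each maps to a distinct set of atoms, giving 3 matches.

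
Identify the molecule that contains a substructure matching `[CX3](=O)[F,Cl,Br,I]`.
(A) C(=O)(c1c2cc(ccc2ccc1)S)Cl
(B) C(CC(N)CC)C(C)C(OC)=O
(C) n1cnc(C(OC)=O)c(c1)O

A

[CX3](=O)[F,Cl,Br,I] describes a carbonyl carbon bonded to a halogen (an acyl halide).
(A) contains an acyl chloride (-C(=O)Cl), which satisfies every atom and bond constraint.
(B) has a methyl-ester group (-C(=O)OCH3) but the carbonyl is bonded to -O-C, not to a halogen.
(C) has a methyl-ester group (-C(=O)OCH3) but the carbonyl is bonded to -O-C, not to a halogen.
So the answer is (A).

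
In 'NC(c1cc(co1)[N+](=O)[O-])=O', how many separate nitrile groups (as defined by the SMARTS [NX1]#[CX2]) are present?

0

[NX1]#[CX2] is the SMARTS for a nitrile: a nitrogen triple-bonded to a two-connected carbon.
The molecule has a nitro group (-[N+](=O)[O-]), but there is no C#N triple bond; nothing else fits, so there are 0 matches.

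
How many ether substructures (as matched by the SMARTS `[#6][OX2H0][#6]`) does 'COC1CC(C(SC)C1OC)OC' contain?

[#6][OX2H0][#6] is the SMARTS for an ether: an aliphatic oxygen bridging two carbons with no H on the oxygen.
The molecule carries 3 separate instances of a methoxy ether (-OCH3) meeting every constraint; each maps to a distinct set of atoms, giving 3 matches.

3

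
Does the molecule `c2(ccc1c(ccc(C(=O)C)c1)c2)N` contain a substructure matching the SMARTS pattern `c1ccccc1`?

Yes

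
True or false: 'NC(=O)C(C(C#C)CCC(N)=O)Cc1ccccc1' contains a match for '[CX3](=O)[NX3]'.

The pattern [CX3](=O)[NX3] describes a carbonyl carbon bonded to a trivalent nitrogen — an amide.
The molecule carries a primary amide (-C(=O)NH2), whose atoms satisfy every constraint of the query, so the pattern matches.

True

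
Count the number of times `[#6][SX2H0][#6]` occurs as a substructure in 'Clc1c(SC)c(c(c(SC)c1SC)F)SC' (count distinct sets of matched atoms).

4

[#6][SX2H0][#6] is the SMARTS for a thioether: an aliphatic sulfur bridging two carbons with no H on the sulfur.
The molecule carries 4 separate instances of a methylthio ether (-SCH3) meeting every constraint; each maps to a distinct set of atoms, giving 4 matches.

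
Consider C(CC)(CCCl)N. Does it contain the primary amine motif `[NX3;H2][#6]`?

Yes

The pattern [NX3;H2][#6] describes a trivalent nitrogen with two H attached to carbon — a primary amine.
The molecule carries a primary amino group (-NH2), whose atoms satisfy every constraint of the query, so the pattern matches.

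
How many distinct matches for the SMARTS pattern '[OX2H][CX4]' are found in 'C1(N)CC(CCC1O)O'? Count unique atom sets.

2

[OX2H][CX4] is the SMARTS for an aliphatic alcohol: a hydroxyl oxygen bound to an sp3 (X4) carbon.
The molecule carries 2 separate instances of a hydroxyl group (-OH) meeting every constraint; each maps to a distinct set of atoms, giving 2 matches.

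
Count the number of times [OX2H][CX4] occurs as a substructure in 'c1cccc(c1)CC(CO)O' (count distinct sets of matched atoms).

2

[OX2H][CX4] is the SMARTS for an aliphatic alcohol: a hydroxyl oxygen bound to an sp3 (X4) carbon.
The molecule carries 2 separate instances of a hydroxyl group (-OH) meeting every constraint; each maps to a distinct set of atoms, giving 2 matches.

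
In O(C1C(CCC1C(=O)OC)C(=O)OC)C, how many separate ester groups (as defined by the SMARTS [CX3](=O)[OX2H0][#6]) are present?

2

[CX3](=O)[OX2H0][#6] is the SMARTS for an ester: a carbonyl carbon bonded to an oxygen that is itself bonded to carbon (no H on that O).
The molecule carries 2 separate instances of a methyl-ester group (-C(=O)OCH3) meeting every constraint; each maps to a distinct set of atoms, giving 2 matches.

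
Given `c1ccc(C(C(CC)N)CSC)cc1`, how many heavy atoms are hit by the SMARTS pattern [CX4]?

6

The query [CX4] means: C with X4: aliphatic carbon with exactly 4 total connections (bonds + H).
Check the 14 heavy atoms by environment: 6× C (X4) → match; 6× c (aromatic, X3) → no; 1× N (X3) → no; 1× S (X2) → no.
That gives 6 matching atoms.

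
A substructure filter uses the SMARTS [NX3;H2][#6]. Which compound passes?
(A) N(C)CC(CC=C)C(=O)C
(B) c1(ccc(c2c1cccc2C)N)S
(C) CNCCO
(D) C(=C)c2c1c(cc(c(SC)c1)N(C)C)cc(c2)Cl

[NX3;H2][#6] describes a trivalent nitrogen with two H attached to carbon (a primary amine).
(A) has an N-methylamino group (-NHCH3) but the nitrogen bears two carbons and only one H (H1), not H2.
(B) contains a primary amino group (-NH2), which satisfies every atom and bond constraint.
(C) has an N-methylamino group (-NHCH3) but the nitrogen bears two carbons and only one H (H1), not H2.
(D) has a dimethylamino group (-N(CH3)2) but the nitrogen has H0, not H2.
So the answer is (B).

B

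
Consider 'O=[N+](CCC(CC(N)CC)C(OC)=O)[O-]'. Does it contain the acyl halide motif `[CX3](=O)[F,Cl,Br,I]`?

The pattern [CX3](=O)[F,Cl,Br,I] describes a carbonyl carbon bonded to a halogen — an acyl halide.
The closest candidate here is a methyl-ester group (-C(=O)OCH3), but the carbonyl is bonded to -O-C, not to a halogen. No other fragment satisfies the full query, so there is no match.

No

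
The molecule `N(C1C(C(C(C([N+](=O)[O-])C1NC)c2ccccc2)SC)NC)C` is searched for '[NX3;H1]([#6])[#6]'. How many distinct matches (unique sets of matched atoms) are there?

3

[NX3;H1]([#6])[#6] is the SMARTS for a secondary amine: a trivalent nitrogen with one H, bonded to two carbons.
The molecule carries 3 separate instances of an N-methylamino group (-NHCH3) meeting every constraint; each maps to a distinct set of atoms, giving 3 matches.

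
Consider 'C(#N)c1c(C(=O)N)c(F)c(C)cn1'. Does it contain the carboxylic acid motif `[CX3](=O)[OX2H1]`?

The pattern [CX3](=O)[OX2H1] describes an sp2 carbon double-bonded to O and single-bonded to an -OH oxygen — a carboxylic acid.
The closest candidate here is a primary amide (-C(=O)NH2), but the carbonyl is bonded to N, not to an -OH oxygen. No other fragment satisfies the full query, so there is no match.

No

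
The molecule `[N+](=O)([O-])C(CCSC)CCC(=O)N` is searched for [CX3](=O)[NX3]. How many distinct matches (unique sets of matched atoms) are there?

1

[CX3](=O)[NX3] is the SMARTS for an amide: a carbonyl carbon bonded to a trivalent nitrogen.
Exactly one fragment in the molecule meets all constraints, giving 1 match.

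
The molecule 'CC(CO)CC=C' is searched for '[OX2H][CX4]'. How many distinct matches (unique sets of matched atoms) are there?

[OX2H][CX4] is the SMARTS for an aliphatic alcohol: a hydroxyl oxygen bound to an sp3 (X4) carbon.
Exactly one fragment in the molecule meets all constraints, giving 1 match.

1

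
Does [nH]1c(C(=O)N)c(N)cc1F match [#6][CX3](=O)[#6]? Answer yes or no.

No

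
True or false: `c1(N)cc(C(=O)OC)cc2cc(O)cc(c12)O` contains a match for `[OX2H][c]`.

True

The pattern [OX2H][c] describes a hydroxyl oxygen attached to an aromatic carbon — a phenol.
The molecule carries a hydroxyl group (-OH), whose atoms satisfy every constraint of the query, so the pattern matches.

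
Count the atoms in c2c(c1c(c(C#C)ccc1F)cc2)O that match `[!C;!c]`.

Check the 14 heavy atoms by environment: 10× c (aromatic) → no; 2× C → no; 1× O → match; 1× F → match.
Summing the matching environments: 1 + 1 = 2 matching atoms.

2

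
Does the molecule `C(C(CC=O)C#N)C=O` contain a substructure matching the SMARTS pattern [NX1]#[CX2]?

The pattern [NX1]#[CX2] describes a nitrogen triple-bonded to a two-connected carbon — a nitrile.
The molecule carries a nitrile (-C#N), whose atoms satisfy every constraint of the query, so the pattern matches.

Yes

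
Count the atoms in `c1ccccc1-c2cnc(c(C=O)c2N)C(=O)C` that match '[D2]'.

The query [D2] means: atom with exactly two heavy-atom neighbours.
Check the 18 heavy atoms by environment: 1× n (aromatic, D2) → match; 6× c (aromatic, D2) → match; 5× c (aromatic, D3) → no; 1× C (D2) → match; 2× O (D1) → no; 1× C (D3) → no; 1× C (D1) → no; 1× N (D1) → no.
Summing the matching environments: 1 + 6 + 1 = 8 matching atoms.

8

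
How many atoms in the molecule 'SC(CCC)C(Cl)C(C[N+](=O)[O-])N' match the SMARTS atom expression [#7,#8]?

4

Check the 13 heavy atoms by environment: 7× C → no; 1× N → match; 1× Cl → no; 1× S → no; 1× N (charge +1) → match; 1× O (charge -1) → match; 1× O → match.
Summing the matching environments: 1 + 1 + 1 + 1 = 4 matching atoms.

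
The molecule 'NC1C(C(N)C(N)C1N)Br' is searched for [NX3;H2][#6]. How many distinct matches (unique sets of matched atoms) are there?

[NX3;H2][#6] is the SMARTS for a primary amine: a trivalent nitrogen with two H attached to carbon.
The molecule carries 4 separate instances of a primary amino group (-NH2) meeting every constraint; each maps to a distinct set of atoms, giving 4 matches.

4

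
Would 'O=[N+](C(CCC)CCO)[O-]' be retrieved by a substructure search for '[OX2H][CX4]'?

The pattern [OX2H][CX4] describes a hydroxyl oxygen bound to an sp3 (X4) carbon — an aliphatic alcohol.
The molecule carries a hydroxyl group (-OH), whose atoms satisfy every constraint of the query, so the pattern matches.

Yes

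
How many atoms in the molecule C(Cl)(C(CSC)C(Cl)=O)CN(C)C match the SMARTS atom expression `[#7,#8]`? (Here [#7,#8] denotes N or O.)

2

Check the 13 heavy atoms by environment: 8× C → no; 1× S → no; 1× N → match; 2× Cl → no; 1× O → match.
Summing the matching environments: 1 + 1 = 2 matching atoms.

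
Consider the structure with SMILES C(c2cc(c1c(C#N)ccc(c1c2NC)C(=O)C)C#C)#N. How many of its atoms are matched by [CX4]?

Check the 21 heavy atoms by environment: 10× c (aromatic, X3) → no; 1× N (X3) → no; 2× C (X4) → match; 4× C (X2) → no; 2× N (X1) → no; 1× C (X3) → no; 1× O (X1) → no.
That gives 2 matching atoms.

2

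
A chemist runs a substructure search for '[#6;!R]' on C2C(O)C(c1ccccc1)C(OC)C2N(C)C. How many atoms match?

3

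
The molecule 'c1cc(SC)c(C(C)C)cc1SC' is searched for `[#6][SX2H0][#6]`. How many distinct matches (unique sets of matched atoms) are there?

2

[#6][SX2H0][#6] is the SMARTS for a thioether: an aliphatic sulfur bridging two carbons with no H on the sulfur.
The molecule carries 2 separate instances of a methylthio ether (-SCH3) meeting every constraint; each maps to a distinct set of atoms, giving 2 matches.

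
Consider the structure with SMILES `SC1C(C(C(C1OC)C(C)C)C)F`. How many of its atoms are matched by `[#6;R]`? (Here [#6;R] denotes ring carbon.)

5

The query [#6;R] means: carbon that is part of a ring.
Check the 13 heavy atoms by environment: 5× C (in 5-ring) → match; 1× O (acyclic) → no; 5× C (acyclic) → no; 1× F (acyclic) → no; 1× S (acyclic) → no.
That gives 5 matching atoms.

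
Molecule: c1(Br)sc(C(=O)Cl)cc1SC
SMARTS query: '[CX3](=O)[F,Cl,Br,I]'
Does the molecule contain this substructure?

The pattern [CX3](=O)[F,Cl,Br,I] describes a carbonyl carbon bonded to a halogen — an acyl halide.
The molecule carries an acyl chloride (-C(=O)Cl), whose atoms satisfy every constraint of the query, so the pattern matches.

Yes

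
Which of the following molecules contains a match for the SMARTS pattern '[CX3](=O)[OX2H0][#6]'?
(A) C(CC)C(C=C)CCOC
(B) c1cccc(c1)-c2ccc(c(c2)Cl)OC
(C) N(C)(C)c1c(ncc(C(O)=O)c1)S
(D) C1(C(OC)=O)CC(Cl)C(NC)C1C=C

[CX3](=O)[OX2H0][#6] describes a carbonyl carbon bonded to an oxygen that is itself bonded to carbon (no H on that O) (an ester).
(A) has a methoxy ether (-OCH3) but the ether oxygen is not adjacent to a C=O carbon.
(B) has a methoxy ether (-OCH3) but the ether oxygen is not adjacent to a C=O carbon.
(C) has a carboxylic acid group (-C(=O)OH) but the singly-bonded O carries H (OX2H1, not H0).
(D) contains a methyl-ester group (-C(=O)OCH3), which satisfies every atom and bond constraint.
So the answer is (D).

D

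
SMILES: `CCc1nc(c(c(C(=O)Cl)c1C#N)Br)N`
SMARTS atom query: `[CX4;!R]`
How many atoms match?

2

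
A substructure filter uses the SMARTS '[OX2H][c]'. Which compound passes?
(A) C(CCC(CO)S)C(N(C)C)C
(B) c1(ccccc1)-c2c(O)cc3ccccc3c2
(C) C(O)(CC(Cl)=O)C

B

[OX2H][c] describes a hydroxyl oxygen attached to an aromatic carbon (a phenol).
(A) has a hydroxyl group (-OH) but the -OH is on an aliphatic carbon, not an aromatic c.
(B) contains a hydroxyl group (-OH), which satisfies every atom and bond constraint.
(C) has a hydroxyl group (-OH) but the -OH is on an aliphatic carbon, not an aromatic c.
So the answer is (B).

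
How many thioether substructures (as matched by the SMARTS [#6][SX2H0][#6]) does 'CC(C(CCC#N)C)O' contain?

0

[#6][SX2H0][#6] is the SMARTS for a thioether: an aliphatic sulfur bridging two carbons with no H on the sulfur.
No fragment in the molecule satisfies every constraint, giving 0 matches.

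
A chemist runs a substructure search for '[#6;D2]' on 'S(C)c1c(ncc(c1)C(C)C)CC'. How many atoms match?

3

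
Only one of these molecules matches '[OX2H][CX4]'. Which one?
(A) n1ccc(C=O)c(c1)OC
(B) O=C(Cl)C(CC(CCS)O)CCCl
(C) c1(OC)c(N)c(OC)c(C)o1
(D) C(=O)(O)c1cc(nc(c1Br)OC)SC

B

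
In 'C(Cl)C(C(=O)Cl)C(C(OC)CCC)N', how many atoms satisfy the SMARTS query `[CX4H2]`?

3

Check the 14 heavy atoms by environment: 3× C (H2, X4) → match; 3× C (H1, X4) → no; 2× C (H3, X4) → no; 2× Cl (H0, X1) → no; 1× N (H2, X3) → no; 1× O (H0, X2) → no; 1× C (H0, X3) → no; 1× O (H0, X1) → no.
That gives 3 matching atoms.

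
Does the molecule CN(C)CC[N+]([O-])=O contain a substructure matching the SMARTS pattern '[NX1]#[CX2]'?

The pattern [NX1]#[CX2] describes a nitrogen triple-bonded to a two-connected carbon — a nitrile.
The closest candidate here is a nitro group (-[N+](=O)[O-]), but there is no C#N triple bond. No other fragment satisfies the full query, so there is no match.

No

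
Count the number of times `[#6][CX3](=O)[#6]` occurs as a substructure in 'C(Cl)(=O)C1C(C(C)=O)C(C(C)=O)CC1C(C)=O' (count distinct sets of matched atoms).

3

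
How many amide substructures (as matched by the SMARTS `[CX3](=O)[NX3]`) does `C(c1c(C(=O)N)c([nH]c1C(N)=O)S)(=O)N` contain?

3

[CX3](=O)[NX3] is the SMARTS for an amide: a carbonyl carbon bonded to a trivalent nitrogen.
The molecule carries 3 separate instances of a primary amide (-C(=O)NH2) meeting every constraint; each maps to a distinct set of atoms, giving 3 matches.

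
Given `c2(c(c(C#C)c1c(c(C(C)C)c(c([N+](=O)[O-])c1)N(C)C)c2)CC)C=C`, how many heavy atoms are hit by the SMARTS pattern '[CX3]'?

The query [CX3] means: C with X3: aliphatic carbon with exactly 3 total connections.
Check the 25 heavy atoms by environment: 10× c (aromatic, X3) → no; 2× C (X3) → match; 1× N (X3) → no; 7× C (X4) → no; 2× C (X2) → no; 1× N (charge +1, X3) → no; 1× O (charge -1, X1) → no; 1× O (X1) → no.
That gives 2 matching atoms.

2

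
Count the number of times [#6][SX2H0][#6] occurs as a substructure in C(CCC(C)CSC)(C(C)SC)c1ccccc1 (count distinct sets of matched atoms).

[#6][SX2H0][#6] is the SMARTS for a thioether: an aliphatic sulfur bridging two carbons with no H on the sulfur.
The molecule carries 2 separate instances of a methylthio ether (-SCH3) meeting every constraint; each maps to a distinct set of atoms, giving 2 matches.

2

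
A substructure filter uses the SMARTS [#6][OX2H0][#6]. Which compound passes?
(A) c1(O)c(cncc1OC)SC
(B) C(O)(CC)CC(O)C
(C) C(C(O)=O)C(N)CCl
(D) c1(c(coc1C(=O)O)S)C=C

A

[#6][OX2H0][#6] describes an aliphatic oxygen bridging two carbons with no H on the oxygen (an ether).
(A) contains a methoxy ether (-OCH3), which satisfies every atom and bond constraint.
(B) has a hydroxyl group (-OH) but the oxygen has H1, not H0 bridging two carbons.
(C) has a carboxylic acid group (-C(=O)OH) but the -OH oxygen has H1; the =O is OX1, not OX2.
(D) has a carboxylic acid group (-C(=O)OH) but the -OH oxygen has H1; the =O is OX1, not OX2.
So the answer is (A).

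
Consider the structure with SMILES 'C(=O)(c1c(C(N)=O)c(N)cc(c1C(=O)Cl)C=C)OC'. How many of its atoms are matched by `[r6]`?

Check the 19 heavy atoms by environment: 6× c (aromatic, in 6-ring) → match; 6× C (acyclic) → no; 4× O (acyclic) → no; 2× N (acyclic) → no; 1× Cl (acyclic) → no.
That gives 6 matching atoms.

6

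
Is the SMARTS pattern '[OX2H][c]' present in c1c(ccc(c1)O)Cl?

The pattern [OX2H][c] describes a hydroxyl oxygen attached to an aromatic carbon — a phenol.
The molecule carries a hydroxyl group (-OH), whose atoms satisfy every constraint of the query, so the pattern matches.

Yes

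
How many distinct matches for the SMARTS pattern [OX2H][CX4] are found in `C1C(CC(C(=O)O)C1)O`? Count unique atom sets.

1

[OX2H][CX4] is the SMARTS for an aliphatic alcohol: a hydroxyl oxygen bound to an sp3 (X4) carbon.
Exactly one fragment in the molecule meets all constraints, giving 1 match.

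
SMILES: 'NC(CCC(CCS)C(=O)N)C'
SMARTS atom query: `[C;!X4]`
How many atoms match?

1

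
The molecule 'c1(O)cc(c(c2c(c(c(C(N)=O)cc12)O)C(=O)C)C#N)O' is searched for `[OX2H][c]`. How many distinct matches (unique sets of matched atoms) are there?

3

[OX2H][c] is the SMARTS for a phenol: a hydroxyl oxygen attached to an aromatic carbon.
The molecule carries 3 separate instances of a hydroxyl group (-OH) meeting every constraint; each maps to a distinct set of atoms, giving 3 matches.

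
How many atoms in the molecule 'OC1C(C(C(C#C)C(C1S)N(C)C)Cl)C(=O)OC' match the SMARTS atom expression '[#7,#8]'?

The query [#7,#8] means: nitrogen or oxygen (comma = OR).
Check the 18 heavy atoms by environment: 12× C → no; 3× O → match; 1× N → match; 1× S → no; 1× Cl → no.
Summing the matching environments: 3 + 1 = 4 matching atoms.

4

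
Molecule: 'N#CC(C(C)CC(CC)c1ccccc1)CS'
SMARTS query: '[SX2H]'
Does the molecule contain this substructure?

Yes

The pattern [SX2H] describes an aliphatic sulfur with two connections, one being H — a thiol.
The molecule carries a thiol (-SH), whose atoms satisfy every constraint of the query, so the pattern matches.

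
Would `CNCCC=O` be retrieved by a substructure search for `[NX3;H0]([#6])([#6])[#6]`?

No

The pattern [NX3;H0]([#6])([#6])[#6] describes a trivalent nitrogen with no H, bonded to three carbons — a tertiary amine.
The closest candidate here is an N-methylamino group (-NHCH3), but the nitrogen still has one H (H1), not H0. No other fragment satisfies the full query, so there is no match.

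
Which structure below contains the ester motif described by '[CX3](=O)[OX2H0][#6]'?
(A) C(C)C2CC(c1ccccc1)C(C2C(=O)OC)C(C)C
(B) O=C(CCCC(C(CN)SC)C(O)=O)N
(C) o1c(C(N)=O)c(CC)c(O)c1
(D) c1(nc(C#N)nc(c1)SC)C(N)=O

A

[CX3](=O)[OX2H0][#6] describes a carbonyl carbon bonded to an oxygen that is itself bonded to carbon (no H on that O) (an ester).
(A) contains a methyl-ester group (-C(=O)OCH3), which satisfies every atom and bond constraint.
(B) has a primary amide (-C(=O)NH2) but the carbonyl is bonded to N, not to an O-C linkage.
(C) has a primary amide (-C(=O)NH2) but the carbonyl is bonded to N, not to an O-C linkage.
(D) has a primary amide (-C(=O)NH2) but the carbonyl is bonded to N, not to an O-C linkage.
So the answer is (A).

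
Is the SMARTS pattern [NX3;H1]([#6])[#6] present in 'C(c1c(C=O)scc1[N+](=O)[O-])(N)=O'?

The pattern [NX3;H1]([#6])[#6] describes a trivalent nitrogen with one H, bonded to two carbons — a secondary amine.
The closest candidate here is a primary amide (-C(=O)NH2), but the -C(=O)NH2 nitrogen has H2, not H1. No other fragment satisfies the full query, so there is no match.

No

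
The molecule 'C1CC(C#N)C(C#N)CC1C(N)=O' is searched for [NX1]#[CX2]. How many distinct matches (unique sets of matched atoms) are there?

[NX1]#[CX2] is the SMARTS for a nitrile: a nitrogen triple-bonded to a two-connected carbon.
The molecule carries 2 separate instances of a nitrile (-C#N) meeting every constraint; each maps to a distinct set of atoms, giving 2 matches.

2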